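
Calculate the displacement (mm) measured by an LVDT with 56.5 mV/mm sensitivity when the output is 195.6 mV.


Displacement = Vout / sensitivity.
d = 195.6 / 56.5
d = 3.462 mm

3.462 mm


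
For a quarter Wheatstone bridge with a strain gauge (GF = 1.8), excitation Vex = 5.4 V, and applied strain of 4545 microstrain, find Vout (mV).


Quarter bridge output: Vout = (GF * epsilon * Vex) / 4.
Vout = (1.8 * 4545e-6 * 5.4) / 4
Vout = 0.0441774 / 4 V
Vout = 0.01104435 V = 11.0443 mV

11.0443 mV


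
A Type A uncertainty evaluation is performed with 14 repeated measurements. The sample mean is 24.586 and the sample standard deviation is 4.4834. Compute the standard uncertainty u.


The standard uncertainty for Type A evaluation is u = s / sqrt(n).
u = 4.4834 / sqrt(14)
u = 4.4834 / 3.7417
u = 1.1982

1.1982


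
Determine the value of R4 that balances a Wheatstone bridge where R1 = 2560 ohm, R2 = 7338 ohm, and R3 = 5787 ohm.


At balance: R1*R4 = R2*R3, so R4 = R2*R3/R1.
R4 = 7338 * 5787 / 2560
R4 = 42465006 / 2560
R4 = 16587.89 ohm

16587.89 ohm


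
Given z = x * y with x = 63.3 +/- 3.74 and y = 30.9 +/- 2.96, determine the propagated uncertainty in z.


For a product z = x*y, the relative uncertainty is:
uz/z = sqrt((ux/x)^2 + (uy/y)^2)
Relative uncertainties: ux/x = 3.74/63.3 = 0.059084
uy/y = 2.96/30.9 = 0.095793
z = 63.3 * 30.9 = 1956.0
uz = 1956.0 * sqrt(0.059084^2 + 0.095793^2) = 220.141

220.141


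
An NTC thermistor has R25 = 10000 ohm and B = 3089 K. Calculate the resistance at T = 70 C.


NTC thermistor equation: Rt = R25 * exp(B * (1/T - 1/T25)).
T in Kelvin: 343.15 K, T25 = 298.15 K
1/T - 1/T25 = 1/343.15 - 1/298.15 = -0.00043984
B * (1/T - 1/T25) = 3089 * -0.00043984 = -1.3587
Rt = 10000 * exp(-1.3587) = 2570.0 ohm

2570.0 ohm


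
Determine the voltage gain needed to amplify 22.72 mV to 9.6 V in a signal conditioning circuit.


Gain = Vout / Vin (converting to same units).
G = 9.6 V / 22.72 mV
G = 9600.0 mV / 22.72 mV
G = 422.54

422.54


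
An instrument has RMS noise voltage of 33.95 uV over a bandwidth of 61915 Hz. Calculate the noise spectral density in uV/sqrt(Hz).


Noise spectral density = Vrms / sqrt(BW).
NSD = 33.95 / sqrt(61915)
NSD = 33.95 / 248.8272
NSD = 0.1364 uV/sqrt(Hz)

0.1364 uV/sqrt(Hz)


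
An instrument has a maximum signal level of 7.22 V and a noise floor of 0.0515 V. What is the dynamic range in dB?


Dynamic range = 20 * log10(Vmax / Vnoise).
DR = 20 * log10(7.22 / 0.0515)
DR = 20 * log10(140.19)
DR = 42.93 dB

42.93 dB


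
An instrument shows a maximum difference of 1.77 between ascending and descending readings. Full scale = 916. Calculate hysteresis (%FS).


Hysteresis = (max difference / full scale) * 100%.
H = (1.77 / 916) * 100
H = 0.193 %FS

0.193 %FS


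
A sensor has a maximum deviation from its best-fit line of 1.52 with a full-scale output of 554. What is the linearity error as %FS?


Linearity error = (max deviation / full scale) * 100%.
Linearity = (1.52 / 554) * 100
Linearity = 0.274 %FS

0.274 %FS


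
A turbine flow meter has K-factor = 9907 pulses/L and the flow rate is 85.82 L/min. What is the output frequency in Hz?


Frequency = K * Q / 60 (converting L/min to L/s).
f = 9907 * 85.82 / 60
f = 850218.74 / 60
f = 14170.31 Hz

14170.31 Hz


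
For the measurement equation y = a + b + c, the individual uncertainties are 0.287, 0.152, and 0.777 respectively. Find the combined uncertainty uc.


For a sum of independent quantities, uc = sqrt(u1^2 + u2^2 + u3^2).
uc = sqrt(0.287^2 + 0.152^2 + 0.777^2)
uc = sqrt(0.082369 + 0.023104 + 0.603729)
uc = 0.8421

0.8421


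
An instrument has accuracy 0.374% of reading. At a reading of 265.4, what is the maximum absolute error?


Absolute error = (accuracy% / 100) * reading.
Error = (0.374 / 100) * 265.4
Error = 0.00374 * 265.4
Error = 0.9926

0.9926


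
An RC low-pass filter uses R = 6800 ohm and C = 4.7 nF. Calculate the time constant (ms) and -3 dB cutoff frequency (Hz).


Time constant: tau = R * C.
tau = 6800 * 4.70e-09 = 3.196e-05 s
tau = 0.032 ms
Cutoff frequency: fc = 1 / (2*pi*R*C).
fc = 1 / (2*pi*3.196e-05) = 4979.82 Hz

tau = 0.032 ms, fc = 4979.82 Hz


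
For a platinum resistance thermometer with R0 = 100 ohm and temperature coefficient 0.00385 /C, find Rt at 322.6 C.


The RTD equation: Rt = R0 * (1 + alpha * T).
Rt = 100 * (1 + 0.00385 * 322.6)
Rt = 100 * (1 + 1.24201)
Rt = 100 * 2.24201
Rt = 224.201 ohm

224.201 ohm


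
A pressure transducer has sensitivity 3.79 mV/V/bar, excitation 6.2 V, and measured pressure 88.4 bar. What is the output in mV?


Output = sensitivity * Vex * P.
Vout = 3.79 * 6.2 * 88.4
Vout = 23.498 * 88.4
Vout = 2077.22 mV

2077.22 mV


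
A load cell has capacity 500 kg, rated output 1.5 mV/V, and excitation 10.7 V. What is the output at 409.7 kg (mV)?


Vout = rated_output * Vex * (load / capacity).
Vout = 1.5 * 10.7 * (409.7 / 500)
Vout = 1.5 * 10.7 * 0.8194
Vout = 13.151 mV

13.151 mV


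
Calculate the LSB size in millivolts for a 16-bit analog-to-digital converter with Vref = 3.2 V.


The resolution (LSB) of an ADC is Vref / 2^n.
LSB = 3.2 / 2^16
LSB = 3.2 / 65536
LSB = 4.883e-05 V = 0.04882812 mV

0.04882812 mV


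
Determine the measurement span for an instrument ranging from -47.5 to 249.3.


Span = upper range - lower range.
Span = 249.3 - (-47.5)
Span = 296.8

296.8


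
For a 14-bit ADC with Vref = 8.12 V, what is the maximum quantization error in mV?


The maximum quantization error is +/- LSB/2.
LSB = Vref / 2^n = 8.12 / 16384 = 0.00049561 V
Max error = LSB / 2 = 0.00049561 / 2 = 0.0002478 V
Max error = 0.2478 mV

0.2478 mV


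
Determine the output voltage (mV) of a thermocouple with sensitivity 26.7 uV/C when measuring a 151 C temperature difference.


The thermocouple output V = sensitivity * dT.
V = 26.7 uV/C * 151 C
V = 4031.7 uV
V = 4.032 mV

4.032 mV


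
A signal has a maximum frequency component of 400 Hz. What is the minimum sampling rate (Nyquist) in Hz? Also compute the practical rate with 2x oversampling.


By Nyquist theorem, fs_min = 2 * fmax.
fs_min = 2 * 400 = 800 Hz
Practical rate = 2 * fs_min = 2 * 800 = 1600 Hz

fs_min = 800 Hz, fs_practical = 1600 Hz


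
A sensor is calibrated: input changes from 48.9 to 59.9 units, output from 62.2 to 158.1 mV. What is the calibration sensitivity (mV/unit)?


Sensitivity = (y2 - y1) / (x2 - x1).
S = (158.1 - 62.2) / (59.9 - 48.9)
S = 95.9 / 11.0
S = 8.7182 mV/unit

8.7182 mV/unit


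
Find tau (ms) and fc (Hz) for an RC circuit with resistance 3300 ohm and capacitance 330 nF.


Time constant: tau = R * C.
tau = 3300 * 3.30e-07 = 0.001089 s
tau = 1.089 ms
Cutoff frequency: fc = 1 / (2*pi*R*C).
fc = 1 / (2*pi*0.001089) = 146.15 Hz

tau = 1.089 ms, fc = 146.15 Hz


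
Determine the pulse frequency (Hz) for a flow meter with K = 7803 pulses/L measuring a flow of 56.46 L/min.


Frequency = K * Q / 60 (converting L/min to L/s).
f = 7803 * 56.46 / 60
f = 440557.38 / 60
f = 7342.62 Hz

7342.62 Hz


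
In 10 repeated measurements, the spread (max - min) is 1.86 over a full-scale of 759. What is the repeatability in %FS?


Repeatability = (spread / full scale) * 100%.
R = (1.86 / 759) * 100
R = 0.245 %FS

0.245 %FS


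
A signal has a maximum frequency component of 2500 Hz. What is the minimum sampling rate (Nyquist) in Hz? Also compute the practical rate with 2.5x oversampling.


By Nyquist theorem, fs_min = 2 * fmax.
fs_min = 2 * 2500 = 5000 Hz
Practical rate = 2.5 * fs_min = 2.5 * 5000 = 12500 Hz

fs_min = 5000 Hz, fs_practical = 12500 Hz


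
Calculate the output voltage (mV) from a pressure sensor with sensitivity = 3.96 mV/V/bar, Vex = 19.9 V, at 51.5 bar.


Output = sensitivity * Vex * P.
Vout = 3.96 * 19.9 * 51.5
Vout = 78.804 * 51.5
Vout = 4058.41 mV

4058.41 mV


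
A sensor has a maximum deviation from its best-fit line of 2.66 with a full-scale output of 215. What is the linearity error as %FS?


Linearity error = (max deviation / full scale) * 100%.
Linearity = (2.66 / 215) * 100
Linearity = 1.237 %FS

1.237 %FS


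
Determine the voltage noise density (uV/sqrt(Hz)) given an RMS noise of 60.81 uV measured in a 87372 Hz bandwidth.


Noise spectral density = Vrms / sqrt(BW).
NSD = 60.81 / sqrt(87372)
NSD = 60.81 / 295.5876
NSD = 0.2057 uV/sqrt(Hz)

0.2057 uV/sqrt(Hz)


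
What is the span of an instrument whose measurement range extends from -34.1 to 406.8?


Span = upper range - lower range.
Span = 406.8 - (-34.1)
Span = 440.9

440.9


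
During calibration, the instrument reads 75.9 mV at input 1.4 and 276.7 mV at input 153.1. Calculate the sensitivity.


Sensitivity = (y2 - y1) / (x2 - x1).
S = (276.7 - 75.9) / (153.1 - 1.4)
S = 200.8 / 151.7
S = 1.3237 mV/unit

1.3237 mV/unit


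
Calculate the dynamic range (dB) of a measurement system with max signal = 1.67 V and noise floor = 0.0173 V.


Dynamic range = 20 * log10(Vmax / Vnoise).
DR = 20 * log10(1.67 / 0.0173)
DR = 20 * log10(96.53)
DR = 39.69 dB

39.69 dB


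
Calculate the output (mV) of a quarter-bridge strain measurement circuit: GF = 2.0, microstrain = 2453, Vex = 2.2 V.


Quarter bridge output: Vout = (GF * epsilon * Vex) / 4.
Vout = (2.0 * 2453e-6 * 2.2) / 4
Vout = 0.0107932 / 4 V
Vout = 0.0026983 V = 2.6983 mV

2.6983 mV


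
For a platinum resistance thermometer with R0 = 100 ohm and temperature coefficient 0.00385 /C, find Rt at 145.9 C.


The RTD equation: Rt = R0 * (1 + alpha * T).
Rt = 100 * (1 + 0.00385 * 145.9)
Rt = 100 * (1 + 0.561715)
Rt = 100 * 1.561715
Rt = 156.172 ohm

156.172 ohm


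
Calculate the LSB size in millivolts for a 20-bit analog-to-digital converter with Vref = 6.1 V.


The resolution (LSB) of an ADC is Vref / 2^n.
LSB = 6.1 / 2^20
LSB = 6.1 / 1048576
LSB = 5.82e-06 V = 0.00581741 mV

0.00581741 mV


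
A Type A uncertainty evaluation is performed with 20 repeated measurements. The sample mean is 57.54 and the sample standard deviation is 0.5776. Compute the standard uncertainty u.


The standard uncertainty for Type A evaluation is u = s / sqrt(n).
u = 0.5776 / sqrt(20)
u = 0.5776 / 4.4721
u = 0.1292

0.1292


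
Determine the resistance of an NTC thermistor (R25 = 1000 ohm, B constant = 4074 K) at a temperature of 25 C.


NTC thermistor equation: Rt = R25 * exp(B * (1/T - 1/T25)).
T in Kelvin: 298.15 K, T25 = 298.15 K
1/T - 1/T25 = 1/298.15 - 1/298.15 = 0.0
B * (1/T - 1/T25) = 4074 * 0.0 = 0.0
Rt = 1000 * exp(0.0) = 1000.0 ohm

1000.0 ohm


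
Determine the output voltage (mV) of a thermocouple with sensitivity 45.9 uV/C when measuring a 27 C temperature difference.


The thermocouple output V = sensitivity * dT.
V = 45.9 uV/C * 27 C
V = 1239.3 uV
V = 1.239 mV

1.239 mV


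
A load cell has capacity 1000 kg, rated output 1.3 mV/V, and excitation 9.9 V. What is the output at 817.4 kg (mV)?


Vout = rated_output * Vex * (load / capacity).
Vout = 1.3 * 9.9 * (817.4 / 1000)
Vout = 1.3 * 9.9 * 0.8174
Vout = 10.52 mV

10.52 mV


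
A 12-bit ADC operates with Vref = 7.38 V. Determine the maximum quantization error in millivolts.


The maximum quantization error is +/- LSB/2.
LSB = Vref / 2^n = 7.38 / 4096 = 0.00180176 V
Max error = LSB / 2 = 0.00180176 / 2 = 0.00090088 V
Max error = 0.9009 mV

0.9009 mV


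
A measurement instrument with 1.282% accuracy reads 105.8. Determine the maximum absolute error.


Absolute error = (accuracy% / 100) * reading.
Error = (1.282 / 100) * 105.8
Error = 0.01282 * 105.8
Error = 1.3564

1.3564


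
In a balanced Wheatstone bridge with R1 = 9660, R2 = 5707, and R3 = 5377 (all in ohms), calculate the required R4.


At balance: R1*R4 = R2*R3, so R4 = R2*R3/R1.
R4 = 5707 * 5377 / 9660
R4 = 30686539 / 9660
R4 = 3176.66 ohm

3176.66 ohm


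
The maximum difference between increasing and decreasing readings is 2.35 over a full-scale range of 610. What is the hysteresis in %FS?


Hysteresis = (max difference / full scale) * 100%.
H = (2.35 / 610) * 100
H = 0.385 %FS

0.385 %FS


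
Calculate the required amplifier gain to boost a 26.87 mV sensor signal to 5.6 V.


Gain = Vout / Vin (converting to same units).
G = 5.6 V / 26.87 mV
G = 5600.0 mV / 26.87 mV
G = 208.41

208.41


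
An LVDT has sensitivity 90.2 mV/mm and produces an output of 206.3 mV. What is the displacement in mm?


Displacement = Vout / sensitivity.
d = 206.3 / 90.2
d = 2.287 mm

2.287 mm


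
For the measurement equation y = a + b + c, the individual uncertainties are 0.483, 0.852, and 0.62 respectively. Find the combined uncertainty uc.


For a sum of independent quantities, uc = sqrt(u1^2 + u2^2 + u3^2).
uc = sqrt(0.483^2 + 0.852^2 + 0.62^2)
uc = sqrt(0.233289 + 0.725904 + 0.3844)
uc = 1.1591

1.1591


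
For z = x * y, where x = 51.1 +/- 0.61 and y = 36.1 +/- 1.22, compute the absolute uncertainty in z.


For a product z = x*y, the relative uncertainty is:
uz/z = sqrt((ux/x)^2 + (uy/y)^2)
Relative uncertainties: ux/x = 0.61/51.1 = 0.011937
uy/y = 1.22/36.1 = 0.033795
z = 51.1 * 36.1 = 1844.7
uz = 1844.7 * sqrt(0.011937^2 + 0.033795^2) = 66.117

66.117


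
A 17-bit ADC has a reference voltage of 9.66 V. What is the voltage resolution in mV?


The resolution (LSB) of an ADC is Vref / 2^n.
LSB = 9.66 / 2^17
LSB = 9.66 / 131072
LSB = 7.37e-05 V = 0.07369995 mV

0.07369995 mV


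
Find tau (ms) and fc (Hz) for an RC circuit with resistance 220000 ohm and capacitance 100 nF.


Time constant: tau = R * C.
tau = 220000 * 1.00e-07 = 0.022 s
tau = 22.0 ms
Cutoff frequency: fc = 1 / (2*pi*R*C).
fc = 1 / (2*pi*0.022) = 7.23 Hz

tau = 22.0 ms, fc = 7.23 Hz


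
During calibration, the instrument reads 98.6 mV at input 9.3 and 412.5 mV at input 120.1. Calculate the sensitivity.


Sensitivity = (y2 - y1) / (x2 - x1).
S = (412.5 - 98.6) / (120.1 - 9.3)
S = 313.9 / 110.8
S = 2.833 mV/unit

2.833 mV/unit


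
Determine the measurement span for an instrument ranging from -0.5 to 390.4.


Span = upper range - lower range.
Span = 390.4 - (-0.5)
Span = 390.9

390.9


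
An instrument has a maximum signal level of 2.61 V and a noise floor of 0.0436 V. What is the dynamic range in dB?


Dynamic range = 20 * log10(Vmax / Vnoise).
DR = 20 * log10(2.61 / 0.0436)
DR = 20 * log10(59.86)
DR = 35.54 dB

35.54 dB


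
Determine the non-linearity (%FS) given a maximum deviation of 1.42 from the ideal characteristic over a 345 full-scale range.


Linearity error = (max deviation / full scale) * 100%.
Linearity = (1.42 / 345) * 100
Linearity = 0.412 %FS

0.412 %FS


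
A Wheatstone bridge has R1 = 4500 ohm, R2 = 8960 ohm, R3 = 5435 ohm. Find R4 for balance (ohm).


At balance: R1*R4 = R2*R3, so R4 = R2*R3/R1.
R4 = 8960 * 5435 / 4500
R4 = 48697600 / 4500
R4 = 10821.69 ohm

10821.69 ohm


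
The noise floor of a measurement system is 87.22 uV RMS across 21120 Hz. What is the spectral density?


Noise spectral density = Vrms / sqrt(BW).
NSD = 87.22 / sqrt(21120)
NSD = 87.22 / 145.3272
NSD = 0.6002 uV/sqrt(Hz)

0.6002 uV/sqrt(Hz)


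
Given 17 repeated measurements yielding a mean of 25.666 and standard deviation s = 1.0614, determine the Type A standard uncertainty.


The standard uncertainty for Type A evaluation is u = s / sqrt(n).
u = 1.0614 / sqrt(17)
u = 1.0614 / 4.1231
u = 0.2574

0.2574


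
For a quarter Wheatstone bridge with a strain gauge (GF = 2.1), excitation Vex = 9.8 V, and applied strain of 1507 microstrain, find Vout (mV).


Quarter bridge output: Vout = (GF * epsilon * Vex) / 4.
Vout = (2.1 * 1507e-6 * 9.8) / 4
Vout = 0.03101406 / 4 V
Vout = 0.00775352 V = 7.7535 mV

7.7535 mV


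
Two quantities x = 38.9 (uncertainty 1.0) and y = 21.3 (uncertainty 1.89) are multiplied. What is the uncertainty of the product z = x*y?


For a product z = x*y, the relative uncertainty is:
uz/z = sqrt((ux/x)^2 + (uy/y)^2)
Relative uncertainties: ux/x = 1.0/38.9 = 0.025707
uy/y = 1.89/21.3 = 0.088732
z = 38.9 * 21.3 = 828.6
uz = 828.6 * sqrt(0.025707^2 + 0.088732^2) = 76.544

76.544


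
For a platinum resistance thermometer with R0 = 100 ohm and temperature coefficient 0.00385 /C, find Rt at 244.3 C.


The RTD equation: Rt = R0 * (1 + alpha * T).
Rt = 100 * (1 + 0.00385 * 244.3)
Rt = 100 * (1 + 0.940555)
Rt = 100 * 1.940555
Rt = 194.055 ohm

194.055 ohm


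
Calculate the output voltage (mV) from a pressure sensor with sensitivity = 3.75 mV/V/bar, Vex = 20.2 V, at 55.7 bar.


Output = sensitivity * Vex * P.
Vout = 3.75 * 20.2 * 55.7
Vout = 75.75 * 55.7
Vout = 4219.28 mV

4219.28 mV


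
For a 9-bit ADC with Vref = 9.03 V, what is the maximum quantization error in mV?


The maximum quantization error is +/- LSB/2.
LSB = Vref / 2^n = 9.03 / 512 = 0.01763672 V
Max error = LSB / 2 = 0.01763672 / 2 = 0.00881836 V
Max error = 8.8184 mV

8.8184 mV


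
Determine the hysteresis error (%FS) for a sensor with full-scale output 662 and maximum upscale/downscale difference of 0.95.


Hysteresis = (max difference / full scale) * 100%.
H = (0.95 / 662) * 100
H = 0.144 %FS

0.144 %FS


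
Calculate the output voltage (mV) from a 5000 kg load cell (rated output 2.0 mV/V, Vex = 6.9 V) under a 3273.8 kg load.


Vout = rated_output * Vex * (load / capacity).
Vout = 2.0 * 6.9 * (3273.8 / 5000)
Vout = 2.0 * 6.9 * 0.65476
Vout = 9.036 mV

9.036 mV


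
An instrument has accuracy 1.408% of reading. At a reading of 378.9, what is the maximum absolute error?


Absolute error = (accuracy% / 100) * reading.
Error = (1.408 / 100) * 378.9
Error = 0.01408 * 378.9
Error = 5.3349

5.3349


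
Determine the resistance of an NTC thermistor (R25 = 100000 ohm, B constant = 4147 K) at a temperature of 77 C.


NTC thermistor equation: Rt = R25 * exp(B * (1/T - 1/T25)).
T in Kelvin: 350.15 K, T25 = 298.15 K
1/T - 1/T25 = 1/350.15 - 1/298.15 = -0.0004981
B * (1/T - 1/T25) = 4147 * -0.0004981 = -2.0656
Rt = 100000 * exp(-2.0656) = 12674.1 ohm

12674.1 ohm


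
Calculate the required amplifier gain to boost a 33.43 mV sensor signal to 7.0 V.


Gain = Vout / Vin (converting to same units).
G = 7.0 V / 33.43 mV
G = 7000.0 mV / 33.43 mV
G = 209.39

209.39


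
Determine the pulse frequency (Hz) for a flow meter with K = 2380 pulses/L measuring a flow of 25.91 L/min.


Frequency = K * Q / 60 (converting L/min to L/s).
f = 2380 * 25.91 / 60
f = 61665.8 / 60
f = 1027.76 Hz

1027.76 Hz


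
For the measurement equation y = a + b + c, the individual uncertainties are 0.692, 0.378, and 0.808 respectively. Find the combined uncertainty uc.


For a sum of independent quantities, uc = sqrt(u1^2 + u2^2 + u3^2).
uc = sqrt(0.692^2 + 0.378^2 + 0.808^2)
uc = sqrt(0.478864 + 0.142884 + 0.652864)
uc = 1.129

1.129


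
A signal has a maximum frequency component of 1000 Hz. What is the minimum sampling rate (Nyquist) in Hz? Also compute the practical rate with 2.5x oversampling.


By Nyquist theorem, fs_min = 2 * fmax.
fs_min = 2 * 1000 = 2000 Hz
Practical rate = 2.5 * fs_min = 2.5 * 2000 = 5000 Hz

fs_min = 2000 Hz, fs_practical = 5000 Hz


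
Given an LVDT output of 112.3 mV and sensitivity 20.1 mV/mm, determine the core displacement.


Displacement = Vout / sensitivity.
d = 112.3 / 20.1
d = 5.587 mm

5.587 mm


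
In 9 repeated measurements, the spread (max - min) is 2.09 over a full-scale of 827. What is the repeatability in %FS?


Repeatability = (spread / full scale) * 100%.
R = (2.09 / 827) * 100
R = 0.253 %FS

0.253 %FS


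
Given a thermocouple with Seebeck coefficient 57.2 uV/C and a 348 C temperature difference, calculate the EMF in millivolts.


The thermocouple output V = sensitivity * dT.
V = 57.2 uV/C * 348 C
V = 19905.6 uV
V = 19.906 mV

19.906 mV


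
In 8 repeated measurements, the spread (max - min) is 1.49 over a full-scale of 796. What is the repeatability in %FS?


Repeatability = (spread / full scale) * 100%.
R = (1.49 / 796) * 100
R = 0.187 %FS

0.187 %FS


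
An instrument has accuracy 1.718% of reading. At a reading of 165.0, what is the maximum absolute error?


Absolute error = (accuracy% / 100) * reading.
Error = (1.718 / 100) * 165.0
Error = 0.01718 * 165.0
Error = 2.8347

2.8347


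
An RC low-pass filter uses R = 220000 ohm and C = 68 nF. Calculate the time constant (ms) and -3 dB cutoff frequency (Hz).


Time constant: tau = R * C.
tau = 220000 * 6.80e-08 = 0.01496 s
tau = 14.96 ms
Cutoff frequency: fc = 1 / (2*pi*R*C).
fc = 1 / (2*pi*0.01496) = 10.64 Hz

tau = 14.96 ms, fc = 10.64 Hz


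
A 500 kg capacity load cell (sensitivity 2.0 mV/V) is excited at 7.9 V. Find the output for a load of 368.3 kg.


Vout = rated_output * Vex * (load / capacity).
Vout = 2.0 * 7.9 * (368.3 / 500)
Vout = 2.0 * 7.9 * 0.7366
Vout = 11.638 mV

11.638 mV


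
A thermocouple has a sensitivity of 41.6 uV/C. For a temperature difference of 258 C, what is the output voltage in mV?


The thermocouple output V = sensitivity * dT.
V = 41.6 uV/C * 258 C
V = 10732.8 uV
V = 10.733 mV

10.733 mV


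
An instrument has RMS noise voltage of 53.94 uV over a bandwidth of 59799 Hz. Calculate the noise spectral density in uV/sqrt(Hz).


Noise spectral density = Vrms / sqrt(BW).
NSD = 53.94 / sqrt(59799)
NSD = 53.94 / 244.5383
NSD = 0.2206 uV/sqrt(Hz)

0.2206 uV/sqrt(Hz)


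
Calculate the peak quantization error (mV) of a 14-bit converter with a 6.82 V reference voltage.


The maximum quantization error is +/- LSB/2.
LSB = Vref / 2^n = 6.82 / 16384 = 0.00041626 V
Max error = LSB / 2 = 0.00041626 / 2 = 0.00020813 V
Max error = 0.2081 mV

0.2081 mV


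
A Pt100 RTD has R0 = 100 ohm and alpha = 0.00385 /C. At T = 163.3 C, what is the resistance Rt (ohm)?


The RTD equation: Rt = R0 * (1 + alpha * T).
Rt = 100 * (1 + 0.00385 * 163.3)
Rt = 100 * (1 + 0.628705)
Rt = 100 * 1.628705
Rt = 162.87 ohm

162.87 ohm


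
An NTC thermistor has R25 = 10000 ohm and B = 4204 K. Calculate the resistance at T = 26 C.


NTC thermistor equation: Rt = R25 * exp(B * (1/T - 1/T25)).
T in Kelvin: 299.15 K, T25 = 298.15 K
1/T - 1/T25 = 1/299.15 - 1/298.15 = -1.121e-05
B * (1/T - 1/T25) = 4204 * -1.121e-05 = -0.0471
Rt = 10000 * exp(-0.0471) = 9539.6 ohm

9539.6 ohm


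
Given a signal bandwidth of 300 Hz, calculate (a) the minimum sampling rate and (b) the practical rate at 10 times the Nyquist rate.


By Nyquist theorem, fs_min = 2 * fmax.
fs_min = 2 * 300 = 600 Hz
Practical rate = 10 * fs_min = 10 * 600 = 6000 Hz

fs_min = 600 Hz, fs_practical = 6000 Hz


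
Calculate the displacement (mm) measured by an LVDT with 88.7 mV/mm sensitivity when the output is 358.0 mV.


Displacement = Vout / sensitivity.
d = 358.0 / 88.7
d = 4.036 mm

4.036 mm


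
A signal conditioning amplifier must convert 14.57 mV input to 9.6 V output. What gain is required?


Gain = Vout / Vin (converting to same units).
G = 9.6 V / 14.57 mV
G = 9600.0 mV / 14.57 mV
G = 658.89

658.89


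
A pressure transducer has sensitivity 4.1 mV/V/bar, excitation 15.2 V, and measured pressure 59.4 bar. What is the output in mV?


Output = sensitivity * Vex * P.
Vout = 4.1 * 15.2 * 59.4
Vout = 62.32 * 59.4
Vout = 3701.81 mV

3701.81 mV


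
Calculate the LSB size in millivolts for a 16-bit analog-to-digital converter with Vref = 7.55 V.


The resolution (LSB) of an ADC is Vref / 2^n.
LSB = 7.55 / 2^16
LSB = 7.55 / 65536
LSB = 0.0001152 V = 0.11520386 mV

0.11520386 mV


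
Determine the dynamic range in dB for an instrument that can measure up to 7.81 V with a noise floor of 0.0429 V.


Dynamic range = 20 * log10(Vmax / Vnoise).
DR = 20 * log10(7.81 / 0.0429)
DR = 20 * log10(182.05)
DR = 45.2 dB

45.2 dB


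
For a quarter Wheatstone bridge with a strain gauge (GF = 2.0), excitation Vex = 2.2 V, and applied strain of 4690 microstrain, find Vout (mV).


Quarter bridge output: Vout = (GF * epsilon * Vex) / 4.
Vout = (2.0 * 4690e-6 * 2.2) / 4
Vout = 0.020636 / 4 V
Vout = 0.005159 V = 5.159 mV

5.159 mV


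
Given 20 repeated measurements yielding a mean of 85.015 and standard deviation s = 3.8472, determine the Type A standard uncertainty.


The standard uncertainty for Type A evaluation is u = s / sqrt(n).
u = 3.8472 / sqrt(20)
u = 3.8472 / 4.4721
u = 0.8603

0.8603


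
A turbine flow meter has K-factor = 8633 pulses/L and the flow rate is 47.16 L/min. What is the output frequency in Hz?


Frequency = K * Q / 60 (converting L/min to L/s).
f = 8633 * 47.16 / 60
f = 407132.28 / 60
f = 6785.54 Hz

6785.54 Hz


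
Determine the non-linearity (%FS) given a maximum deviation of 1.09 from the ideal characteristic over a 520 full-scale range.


Linearity error = (max deviation / full scale) * 100%.
Linearity = (1.09 / 520) * 100
Linearity = 0.21 %FS

0.21 %FS


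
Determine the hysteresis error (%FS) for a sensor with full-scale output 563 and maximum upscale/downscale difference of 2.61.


Hysteresis = (max difference / full scale) * 100%.
H = (2.61 / 563) * 100
H = 0.464 %FS

0.464 %FS


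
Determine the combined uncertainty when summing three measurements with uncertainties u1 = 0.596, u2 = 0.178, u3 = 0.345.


For a sum of independent quantities, uc = sqrt(u1^2 + u2^2 + u3^2).
uc = sqrt(0.596^2 + 0.178^2 + 0.345^2)
uc = sqrt(0.355216 + 0.031684 + 0.119025)
uc = 0.7113

0.7113


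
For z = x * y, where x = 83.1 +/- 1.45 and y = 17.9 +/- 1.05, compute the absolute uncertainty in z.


For a product z = x*y, the relative uncertainty is:
uz/z = sqrt((ux/x)^2 + (uy/y)^2)
Relative uncertainties: ux/x = 1.45/83.1 = 0.017449
uy/y = 1.05/17.9 = 0.058659
z = 83.1 * 17.9 = 1487.5
uz = 1487.5 * sqrt(0.017449^2 + 0.058659^2) = 91.033

91.033


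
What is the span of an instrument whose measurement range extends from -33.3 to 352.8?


Span = upper range - lower range.
Span = 352.8 - (-33.3)
Span = 386.1

386.1


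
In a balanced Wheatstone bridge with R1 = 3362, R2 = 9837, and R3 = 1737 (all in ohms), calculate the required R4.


At balance: R1*R4 = R2*R3, so R4 = R2*R3/R1.
R4 = 9837 * 1737 / 3362
R4 = 17086869 / 3362
R4 = 5082.35 ohm

5082.35 ohm


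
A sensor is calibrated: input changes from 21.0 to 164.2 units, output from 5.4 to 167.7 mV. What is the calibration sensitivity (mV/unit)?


Sensitivity = (y2 - y1) / (x2 - x1).
S = (167.7 - 5.4) / (164.2 - 21.0)
S = 162.3 / 143.2
S = 1.1334 mV/unit

1.1334 mV/unit


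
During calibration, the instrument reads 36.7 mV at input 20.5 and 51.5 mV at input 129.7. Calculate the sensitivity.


Sensitivity = (y2 - y1) / (x2 - x1).
S = (51.5 - 36.7) / (129.7 - 20.5)
S = 14.8 / 109.2
S = 0.1355 mV/unit

0.1355 mV/unit


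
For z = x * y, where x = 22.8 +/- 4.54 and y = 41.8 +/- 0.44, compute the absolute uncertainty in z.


For a product z = x*y, the relative uncertainty is:
uz/z = sqrt((ux/x)^2 + (uy/y)^2)
Relative uncertainties: ux/x = 4.54/22.8 = 0.199123
uy/y = 0.44/41.8 = 0.010526
z = 22.8 * 41.8 = 953.0
uz = 953.0 * sqrt(0.199123^2 + 0.010526^2) = 190.037

190.037


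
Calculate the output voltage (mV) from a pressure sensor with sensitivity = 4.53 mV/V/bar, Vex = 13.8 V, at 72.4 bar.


Output = sensitivity * Vex * P.
Vout = 4.53 * 13.8 * 72.4
Vout = 62.514 * 72.4
Vout = 4526.01 mV

4526.01 mV


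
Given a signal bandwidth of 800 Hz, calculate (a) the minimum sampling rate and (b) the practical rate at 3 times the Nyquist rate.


By Nyquist theorem, fs_min = 2 * fmax.
fs_min = 2 * 800 = 1600 Hz
Practical rate = 3 * fs_min = 3 * 1600 = 4800 Hz

fs_min = 1600 Hz, fs_practical = 4800 Hz


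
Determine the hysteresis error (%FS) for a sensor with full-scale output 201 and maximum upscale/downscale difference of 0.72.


Hysteresis = (max difference / full scale) * 100%.
H = (0.72 / 201) * 100
H = 0.358 %FS

0.358 %FS


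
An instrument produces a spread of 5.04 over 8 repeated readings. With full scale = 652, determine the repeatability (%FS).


Repeatability = (spread / full scale) * 100%.
R = (5.04 / 652) * 100
R = 0.773 %FS

0.773 %FS


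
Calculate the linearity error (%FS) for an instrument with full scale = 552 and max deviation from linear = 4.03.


Linearity error = (max deviation / full scale) * 100%.
Linearity = (4.03 / 552) * 100
Linearity = 0.73 %FS

0.73 %FS


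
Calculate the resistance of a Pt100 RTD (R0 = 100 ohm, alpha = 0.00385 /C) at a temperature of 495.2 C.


The RTD equation: Rt = R0 * (1 + alpha * T).
Rt = 100 * (1 + 0.00385 * 495.2)
Rt = 100 * (1 + 1.90652)
Rt = 100 * 2.90652
Rt = 290.652 ohm

290.652 ohm


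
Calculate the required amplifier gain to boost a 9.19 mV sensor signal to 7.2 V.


Gain = Vout / Vin (converting to same units).
G = 7.2 V / 9.19 mV
G = 7200.0 mV / 9.19 mV
G = 783.46

783.46


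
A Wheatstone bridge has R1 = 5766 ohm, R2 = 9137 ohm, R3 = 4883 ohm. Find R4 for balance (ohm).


At balance: R1*R4 = R2*R3, so R4 = R2*R3/R1.
R4 = 9137 * 4883 / 5766
R4 = 44615971 / 5766
R4 = 7737.77 ohm

7737.77 ohm


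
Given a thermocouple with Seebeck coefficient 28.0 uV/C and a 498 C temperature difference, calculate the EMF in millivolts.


The thermocouple output V = sensitivity * dT.
V = 28.0 uV/C * 498 C
V = 13944.0 uV
V = 13.944 mV

13.944 mV


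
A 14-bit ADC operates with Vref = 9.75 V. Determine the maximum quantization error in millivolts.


The maximum quantization error is +/- LSB/2.
LSB = Vref / 2^n = 9.75 / 16384 = 0.00059509 V
Max error = LSB / 2 = 0.00059509 / 2 = 0.00029755 V
Max error = 0.2975 mV

0.2975 mV


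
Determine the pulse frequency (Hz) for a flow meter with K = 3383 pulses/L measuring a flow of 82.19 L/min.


Frequency = K * Q / 60 (converting L/min to L/s).
f = 3383 * 82.19 / 60
f = 278048.77 / 60
f = 4634.15 Hz

4634.15 Hz


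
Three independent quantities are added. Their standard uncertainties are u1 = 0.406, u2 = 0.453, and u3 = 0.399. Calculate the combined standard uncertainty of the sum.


For a sum of independent quantities, uc = sqrt(u1^2 + u2^2 + u3^2).
uc = sqrt(0.406^2 + 0.453^2 + 0.399^2)
uc = sqrt(0.164836 + 0.205209 + 0.159201)
uc = 0.7275

0.7275


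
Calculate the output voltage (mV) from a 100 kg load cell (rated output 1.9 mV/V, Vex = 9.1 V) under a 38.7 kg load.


Vout = rated_output * Vex * (load / capacity).
Vout = 1.9 * 9.1 * (38.7 / 100)
Vout = 1.9 * 9.1 * 0.387
Vout = 6.691 mV

6.691 mV


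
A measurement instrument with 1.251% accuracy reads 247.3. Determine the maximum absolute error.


Absolute error = (accuracy% / 100) * reading.
Error = (1.251 / 100) * 247.3
Error = 0.01251 * 247.3
Error = 3.0937

3.0937


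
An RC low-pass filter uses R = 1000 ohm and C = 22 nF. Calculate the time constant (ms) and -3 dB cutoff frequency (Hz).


Time constant: tau = R * C.
tau = 1000 * 2.20e-08 = 2.2e-05 s
tau = 0.022 ms
Cutoff frequency: fc = 1 / (2*pi*R*C).
fc = 1 / (2*pi*2.2e-05) = 7234.32 Hz

tau = 0.022 ms, fc = 7234.32 Hz


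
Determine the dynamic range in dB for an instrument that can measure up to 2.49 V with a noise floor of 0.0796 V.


Dynamic range = 20 * log10(Vmax / Vnoise).
DR = 20 * log10(2.49 / 0.0796)
DR = 20 * log10(31.28)
DR = 29.91 dB

29.91 dB


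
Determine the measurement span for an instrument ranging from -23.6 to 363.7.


Span = upper range - lower range.
Span = 363.7 - (-23.6)
Span = 387.3

387.3


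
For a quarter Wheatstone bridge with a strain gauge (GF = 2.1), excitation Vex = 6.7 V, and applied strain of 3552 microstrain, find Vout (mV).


Quarter bridge output: Vout = (GF * epsilon * Vex) / 4.
Vout = (2.1 * 3552e-6 * 6.7) / 4
Vout = 0.04997664 / 4 V
Vout = 0.01249416 V = 12.4942 mV

12.4942 mV


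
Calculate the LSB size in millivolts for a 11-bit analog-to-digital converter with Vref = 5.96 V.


The resolution (LSB) of an ADC is Vref / 2^n.
LSB = 5.96 / 2^11
LSB = 5.96 / 2048
LSB = 0.00291016 V = 2.91015625 mV

2.91015625 mV


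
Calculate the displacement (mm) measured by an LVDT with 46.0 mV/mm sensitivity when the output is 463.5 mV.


Displacement = Vout / sensitivity.
d = 463.5 / 46.0
d = 10.076 mm

10.076 mm


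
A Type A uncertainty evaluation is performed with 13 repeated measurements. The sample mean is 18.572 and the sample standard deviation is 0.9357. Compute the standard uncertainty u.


The standard uncertainty for Type A evaluation is u = s / sqrt(n).
u = 0.9357 / sqrt(13)
u = 0.9357 / 3.6056
u = 0.2595

0.2595


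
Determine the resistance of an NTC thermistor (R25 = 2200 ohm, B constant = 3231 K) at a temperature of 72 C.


NTC thermistor equation: Rt = R25 * exp(B * (1/T - 1/T25)).
T in Kelvin: 345.15 K, T25 = 298.15 K
1/T - 1/T25 = 1/345.15 - 1/298.15 = -0.00045673
B * (1/T - 1/T25) = 3231 * -0.00045673 = -1.4757
Rt = 2200 * exp(-1.4757) = 503.0 ohm

503.0 ohm


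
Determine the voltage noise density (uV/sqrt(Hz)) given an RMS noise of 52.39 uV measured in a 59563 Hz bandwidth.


Noise spectral density = Vrms / sqrt(BW).
NSD = 52.39 / sqrt(59563)
NSD = 52.39 / 244.0553
NSD = 0.2147 uV/sqrt(Hz)

0.2147 uV/sqrt(Hz)


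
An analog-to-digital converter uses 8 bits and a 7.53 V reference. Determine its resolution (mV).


The resolution (LSB) of an ADC is Vref / 2^n.
LSB = 7.53 / 2^8
LSB = 7.53 / 256
LSB = 0.02941406 V = 29.4140625 mV

29.4140625 mV


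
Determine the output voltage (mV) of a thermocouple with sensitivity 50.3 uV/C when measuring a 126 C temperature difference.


The thermocouple output V = sensitivity * dT.
V = 50.3 uV/C * 126 C
V = 6337.8 uV
V = 6.338 mV

6.338 mV


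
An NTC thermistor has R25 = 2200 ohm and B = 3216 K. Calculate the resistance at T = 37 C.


NTC thermistor equation: Rt = R25 * exp(B * (1/T - 1/T25)).
T in Kelvin: 310.15 K, T25 = 298.15 K
1/T - 1/T25 = 1/310.15 - 1/298.15 = -0.00012977
B * (1/T - 1/T25) = 3216 * -0.00012977 = -0.4173
Rt = 2200 * exp(-0.4173) = 1449.4 ohm

1449.4 ohm


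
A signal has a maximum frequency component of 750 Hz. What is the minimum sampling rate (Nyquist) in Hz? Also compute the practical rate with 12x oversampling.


By Nyquist theorem, fs_min = 2 * fmax.
fs_min = 2 * 750 = 1500 Hz
Practical rate = 12 * fs_min = 12 * 1500 = 18000 Hz

fs_min = 1500 Hz, fs_practical = 18000 Hz


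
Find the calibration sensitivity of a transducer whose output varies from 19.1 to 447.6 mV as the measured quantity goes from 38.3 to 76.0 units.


Sensitivity = (y2 - y1) / (x2 - x1).
S = (447.6 - 19.1) / (76.0 - 38.3)
S = 428.5 / 37.7
S = 11.366 mV/unit

11.366 mV/unit


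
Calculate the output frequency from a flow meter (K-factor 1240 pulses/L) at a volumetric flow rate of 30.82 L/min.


Frequency = K * Q / 60 (converting L/min to L/s).
f = 1240 * 30.82 / 60
f = 38216.8 / 60
f = 636.95 Hz

636.95 Hz


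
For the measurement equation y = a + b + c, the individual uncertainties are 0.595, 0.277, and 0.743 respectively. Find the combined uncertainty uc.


For a sum of independent quantities, uc = sqrt(u1^2 + u2^2 + u3^2).
uc = sqrt(0.595^2 + 0.277^2 + 0.743^2)
uc = sqrt(0.354025 + 0.076729 + 0.552049)
uc = 0.9914

0.9914


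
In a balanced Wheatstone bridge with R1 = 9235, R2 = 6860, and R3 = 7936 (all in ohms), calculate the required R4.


At balance: R1*R4 = R2*R3, so R4 = R2*R3/R1.
R4 = 6860 * 7936 / 9235
R4 = 54440960 / 9235
R4 = 5895.07 ohm

5895.07 ohm


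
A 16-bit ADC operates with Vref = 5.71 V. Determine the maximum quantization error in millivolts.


The maximum quantization error is +/- LSB/2.
LSB = Vref / 2^n = 5.71 / 65536 = 8.713e-05 V
Max error = LSB / 2 = 8.713e-05 / 2 = 4.356e-05 V
Max error = 0.0436 mV

0.0436 mV


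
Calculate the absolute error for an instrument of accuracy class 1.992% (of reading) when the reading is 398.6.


Absolute error = (accuracy% / 100) * reading.
Error = (1.992 / 100) * 398.6
Error = 0.01992 * 398.6
Error = 7.9401

7.9401


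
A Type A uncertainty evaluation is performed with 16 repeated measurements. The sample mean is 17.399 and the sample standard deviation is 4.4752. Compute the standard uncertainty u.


The standard uncertainty for Type A evaluation is u = s / sqrt(n).
u = 4.4752 / sqrt(16)
u = 4.4752 / 4.0
u = 1.1188

1.1188


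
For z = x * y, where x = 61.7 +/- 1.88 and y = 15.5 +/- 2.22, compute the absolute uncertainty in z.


For a product z = x*y, the relative uncertainty is:
uz/z = sqrt((ux/x)^2 + (uy/y)^2)
Relative uncertainties: ux/x = 1.88/61.7 = 0.03047
uy/y = 2.22/15.5 = 0.143226
z = 61.7 * 15.5 = 956.4
uz = 956.4 * sqrt(0.03047^2 + 0.143226^2) = 140.039

140.039


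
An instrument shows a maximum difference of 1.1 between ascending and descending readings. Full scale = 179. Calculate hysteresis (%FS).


Hysteresis = (max difference / full scale) * 100%.
H = (1.1 / 179) * 100
H = 0.615 %FS

0.615 %FS


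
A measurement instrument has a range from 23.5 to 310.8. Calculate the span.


Span = upper range - lower range.
Span = 310.8 - (23.5)
Span = 287.3

287.3


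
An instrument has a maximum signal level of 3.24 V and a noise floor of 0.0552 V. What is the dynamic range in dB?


Dynamic range = 20 * log10(Vmax / Vnoise).
DR = 20 * log10(3.24 / 0.0552)
DR = 20 * log10(58.7)
DR = 35.37 dB

35.37 dB


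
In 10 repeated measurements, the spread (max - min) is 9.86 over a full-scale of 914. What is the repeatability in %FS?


Repeatability = (spread / full scale) * 100%.
R = (9.86 / 914) * 100
R = 1.079 %FS

1.079 %FS


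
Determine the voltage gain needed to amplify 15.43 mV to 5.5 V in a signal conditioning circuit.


Gain = Vout / Vin (converting to same units).
G = 5.5 V / 15.43 mV
G = 5500.0 mV / 15.43 mV
G = 356.45

356.45


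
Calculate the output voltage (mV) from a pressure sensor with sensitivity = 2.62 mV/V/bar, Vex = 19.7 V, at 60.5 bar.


Output = sensitivity * Vex * P.
Vout = 2.62 * 19.7 * 60.5
Vout = 51.614 * 60.5
Vout = 3122.65 mV

3122.65 mV


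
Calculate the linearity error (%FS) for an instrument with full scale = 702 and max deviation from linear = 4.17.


Linearity error = (max deviation / full scale) * 100%.
Linearity = (4.17 / 702) * 100
Linearity = 0.594 %FS

0.594 %FS


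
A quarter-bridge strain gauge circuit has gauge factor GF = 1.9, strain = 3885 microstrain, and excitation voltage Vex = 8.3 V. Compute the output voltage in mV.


Quarter bridge output: Vout = (GF * epsilon * Vex) / 4.
Vout = (1.9 * 3885e-6 * 8.3) / 4
Vout = 0.06126645 / 4 V
Vout = 0.01531661 V = 15.3166 mV

15.3166 mV


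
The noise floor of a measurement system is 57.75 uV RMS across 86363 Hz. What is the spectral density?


Noise spectral density = Vrms / sqrt(BW).
NSD = 57.75 / sqrt(86363)
NSD = 57.75 / 293.8758
NSD = 0.1965 uV/sqrt(Hz)

0.1965 uV/sqrt(Hz)


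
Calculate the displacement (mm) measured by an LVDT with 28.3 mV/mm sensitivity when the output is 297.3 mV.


Displacement = Vout / sensitivity.
d = 297.3 / 28.3
d = 10.505 mm

10.505 mm


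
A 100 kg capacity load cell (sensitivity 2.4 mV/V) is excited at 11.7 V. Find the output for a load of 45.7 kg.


Vout = rated_output * Vex * (load / capacity).
Vout = 2.4 * 11.7 * (45.7 / 100)
Vout = 2.4 * 11.7 * 0.457
Vout = 12.833 mV

12.833 mV


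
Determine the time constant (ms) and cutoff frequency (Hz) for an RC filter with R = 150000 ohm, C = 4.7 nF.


Time constant: tau = R * C.
tau = 150000 * 4.70e-09 = 0.000705 s
tau = 0.705 ms
Cutoff frequency: fc = 1 / (2*pi*R*C).
fc = 1 / (2*pi*0.000705) = 225.75 Hz

tau = 0.705 ms, fc = 225.75 Hz


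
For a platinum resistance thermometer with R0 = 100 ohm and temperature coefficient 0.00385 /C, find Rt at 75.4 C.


The RTD equation: Rt = R0 * (1 + alpha * T).
Rt = 100 * (1 + 0.00385 * 75.4)
Rt = 100 * (1 + 0.29029)
Rt = 100 * 1.29029
Rt = 129.029 ohm

129.029 ohm


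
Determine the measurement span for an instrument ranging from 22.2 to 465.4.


Span = upper range - lower range.
Span = 465.4 - (22.2)
Span = 443.2

443.2
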